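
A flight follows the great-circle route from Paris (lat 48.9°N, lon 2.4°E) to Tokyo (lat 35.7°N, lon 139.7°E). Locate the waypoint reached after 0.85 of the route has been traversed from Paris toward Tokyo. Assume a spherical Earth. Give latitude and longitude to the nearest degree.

Write both endpoints as unit vectors p₁, p₂ with components (cos φ cos λ, cos φ sin λ, sin φ).
The central angle between the endpoints is δ = arccos(p₁·p₂) ≈ 1.523 rad (87.3°).
Interpolate at f = 0.85 with slerp weights a = sin((1−f)δ)/sin δ ≈ 0.227, b = sin(fδ)/sin δ ≈ 0.963.
p = a·p₁ + b·p₂ ≈ (-0.448, 0.512, 0.733); φ = arcsin(p_z) ≈ 47.14°, λ = atan2(p_y, p_x) ≈ 131.15°.

≈ lat 47°N, lon 131°E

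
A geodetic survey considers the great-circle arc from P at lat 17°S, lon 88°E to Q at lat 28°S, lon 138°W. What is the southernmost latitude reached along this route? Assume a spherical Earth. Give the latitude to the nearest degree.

The great circle lies in the plane with unit normal n̂ = (p₁ × p₂)/|p₁ × p₂|.
Here n̂_z ≈ +0.680; the vertex latitude is φ_max = arccos|n̂_z| ≈ 47.2°.
Check via Clairaut: cos φ_max = |cos φ₁| · sin C = cos(17.0°)·sin(134.7°) ≈ 0.680, again giving ≈ 47.2°.

≈ 47°S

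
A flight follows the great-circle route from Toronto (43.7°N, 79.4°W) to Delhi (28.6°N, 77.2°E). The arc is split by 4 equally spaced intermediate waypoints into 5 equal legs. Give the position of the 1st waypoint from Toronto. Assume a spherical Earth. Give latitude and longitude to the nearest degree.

≈ 62°N, 63°W

Write both endpoints as unit vectors p₁, p₂ with components (cos φ cos λ, cos φ sin λ, sin φ).
The central angle between the endpoints is δ = arccos(p₁·p₂) ≈ 1.825 rad (104.6°).
Interpolate at f = 1/5 with slerp weights a = sin((1−f)δ)/sin δ ≈ 1.027, b = sin(fδ)/sin δ ≈ 0.369.
p = a·p₁ + b·p₂ ≈ (0.208, -0.414, 0.886); φ = arcsin(p_z) ≈ 62.39°, λ = atan2(p_y, p_x) ≈ -63.29°.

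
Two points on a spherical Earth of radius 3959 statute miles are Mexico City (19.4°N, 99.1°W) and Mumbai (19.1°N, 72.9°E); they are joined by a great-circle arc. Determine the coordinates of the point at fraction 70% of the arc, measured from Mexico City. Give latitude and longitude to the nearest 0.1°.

Write both endpoints as unit vectors p₁, p₂ with components (cos φ cos λ, cos φ sin λ, sin φ).
The central angle between the endpoints is δ = arccos(p₁·p₂) ≈ 2.456 rad (140.7°).
Interpolate at f = 0.70 with slerp weights a = sin((1−f)δ)/sin δ ≈ 1.061, b = sin(fδ)/sin δ ≈ 1.562.
p = a·p₁ + b·p₂ ≈ (0.276, 0.422, 0.863); φ = arcsin(p_z) ≈ 59.71°, λ = atan2(p_y, p_x) ≈ 56.87°.

≈ 59.7°N, 56.9°E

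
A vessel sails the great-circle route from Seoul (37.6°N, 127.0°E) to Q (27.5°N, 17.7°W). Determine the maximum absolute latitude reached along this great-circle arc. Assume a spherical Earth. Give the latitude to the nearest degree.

≈ 65°N

The great circle lies in the plane with unit normal n̂ = (p₁ × p₂)/|p₁ × p₂|.
Here n̂_z ≈ -0.425; the vertex latitude is φ_max = arccos|n̂_z| ≈ 64.9°.
Check via Clairaut: cos φ_max = |cos φ₁| · sin C = cos(37.6°)·sin(32.4°) ≈ 0.425, again giving ≈ 64.9°.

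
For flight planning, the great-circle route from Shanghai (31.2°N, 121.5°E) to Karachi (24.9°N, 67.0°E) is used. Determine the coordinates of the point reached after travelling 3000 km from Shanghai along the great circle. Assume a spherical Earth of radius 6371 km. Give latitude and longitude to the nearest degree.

≈ (30°N, 90°E)

Write both endpoints as unit vectors p₁, p₂ with components (cos φ cos λ, cos φ sin λ, sin φ).
The central angle between the endpoints is δ = arccos(p₁·p₂) ≈ 0.838 rad (48.0°). The total great-circle distance is δ·R ≈ 0.838 × 6371 ≈ 5341 km, so the target fraction is f = 3000/5341 ≈ 0.562.
Interpolate at f ≈ 0.562 with slerp weights a = sin((1−f)δ)/sin δ ≈ 0.483, b = sin(fδ)/sin δ ≈ 0.610.
p = a·p₁ + b·p₂ ≈ (0.000, 0.862, 0.507); φ = arcsin(p_z) ≈ 30.48°, λ = atan2(p_y, p_x) ≈ 89.98°.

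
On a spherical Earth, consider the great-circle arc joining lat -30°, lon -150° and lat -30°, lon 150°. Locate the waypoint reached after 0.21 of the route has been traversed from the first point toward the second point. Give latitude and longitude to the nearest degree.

Convert each endpoint to a unit vector on the sphere (x = cos φ cos λ, y = cos φ sin λ, z = sin φ).
The central angle between the endpoints is δ = arccos(p₁·p₂) ≈ 0.896 rad (51.3°).
Interpolate at f = 0.21 with slerp weights a = sin((1−f)δ)/sin δ ≈ 0.833, b = sin(fδ)/sin δ ≈ 0.240.
p = a·p₁ + b·p₂ ≈ (-0.804, -0.257, -0.536); φ = arcsin(p_z) ≈ -32.42°, λ = atan2(p_y, p_x) ≈ -162.29°.

≈ lat -32°, lon -162°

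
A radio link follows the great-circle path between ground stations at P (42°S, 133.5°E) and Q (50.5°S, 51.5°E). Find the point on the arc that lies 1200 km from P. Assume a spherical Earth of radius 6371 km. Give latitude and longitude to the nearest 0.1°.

≈ (48.2°S, 120.9°E)

Convert each endpoint to a unit vector on the sphere (x = cos φ cos λ, y = cos φ sin λ, z = sin φ).
The central angle between the endpoints is δ = arccos(p₁·p₂) ≈ 0.949 rad (54.4°). The total great-circle distance is δ·R ≈ 0.949 × 6371 ≈ 6049 km, so the target fraction is f = 1200/6049 ≈ 0.198.
Interpolate at f ≈ 0.198 with slerp weights a = sin((1−f)δ)/sin δ ≈ 0.848, b = sin(fδ)/sin δ ≈ 0.230.
p = a·p₁ + b·p₂ ≈ (-0.343, 0.572, -0.745); φ = arcsin(p_z) ≈ -48.18°, λ = atan2(p_y, p_x) ≈ 120.93°.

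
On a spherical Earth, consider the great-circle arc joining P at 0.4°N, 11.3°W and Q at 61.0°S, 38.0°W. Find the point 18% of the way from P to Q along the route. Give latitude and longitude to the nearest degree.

≈ 11°S, 14°W

Write both endpoints as unit vectors p₁, p₂ with components (cos φ cos λ, cos φ sin λ, sin φ).
The central angle between the endpoints is δ = arccos(p₁·p₂) ≈ 1.130 rad (64.7°).
Interpolate at f = 0.18 with slerp weights a = sin((1−f)δ)/sin δ ≈ 0.884, b = sin(fδ)/sin δ ≈ 0.223.
p = a·p₁ + b·p₂ ≈ (0.952, -0.240, -0.189); φ = arcsin(p_z) ≈ -10.90°, λ = atan2(p_y, p_x) ≈ -14.14°.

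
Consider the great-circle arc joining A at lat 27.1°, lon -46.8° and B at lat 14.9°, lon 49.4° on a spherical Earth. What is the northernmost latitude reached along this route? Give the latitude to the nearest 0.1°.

≈ 31.2°

The great circle lies in the plane with unit normal n̂ = (p₁ × p₂)/|p₁ × p₂|.
Here n̂_z ≈ +0.855; the vertex latitude is φ_max = arccos|n̂_z| ≈ 31.2°.
Check via Clairaut: cos φ_max = |cos φ₁| · sin C = cos(27.1°)·sin(73.9°) ≈ 0.855, again giving ≈ 31.2°.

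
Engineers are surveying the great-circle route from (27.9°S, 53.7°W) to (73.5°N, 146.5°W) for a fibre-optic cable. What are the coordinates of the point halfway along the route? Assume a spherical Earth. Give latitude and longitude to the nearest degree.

Write both endpoints as unit vectors p₁, p₂ with components (cos φ cos λ, cos φ sin λ, sin φ).
The central angle between the endpoints is δ = arccos(p₁·p₂) ≈ 2.050 rad (117.4°).
Interpolate at f = 1/2 with slerp weights a = sin((1−f)δ)/sin δ ≈ 0.963, b = sin(fδ)/sin δ ≈ 0.963.
p = a·p₁ + b·p₂ ≈ (0.276, -0.837, 0.473); φ = arcsin(p_z) ≈ 28.21°, λ = atan2(p_y, p_x) ≈ -71.76°.

≈ (28°N, 72°W)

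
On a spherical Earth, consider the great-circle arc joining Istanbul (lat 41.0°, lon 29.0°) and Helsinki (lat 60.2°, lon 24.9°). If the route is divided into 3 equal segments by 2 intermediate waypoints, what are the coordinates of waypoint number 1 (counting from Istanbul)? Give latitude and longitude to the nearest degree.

≈ lat 47°, lon 28°

The haversine formula gives a central angle δ ≈ 0.338 rad (19.4°) between the endpoints.
Interpolate at f = 1/3 with slerp weights a = sin((1−f)δ)/sin δ ≈ 0.674, b = sin(fδ)/sin δ ≈ 0.339.
p = a·p₁ + b·p₂ ≈ (0.598, 0.317, 0.736); φ = arcsin(p_z) ≈ 47.41°, λ = atan2(p_y, p_x) ≈ 27.98°.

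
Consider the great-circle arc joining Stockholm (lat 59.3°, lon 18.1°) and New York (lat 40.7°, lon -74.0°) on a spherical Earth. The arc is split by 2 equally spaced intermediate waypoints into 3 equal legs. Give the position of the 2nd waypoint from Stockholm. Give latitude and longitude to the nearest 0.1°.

From cos δ = sin φ₁ sin φ₂ + cos φ₁ cos φ₂ cos Δλ, the central angle is δ ≈ 0.993 rad (56.9°).
Interpolate at f = 2/3 with slerp weights a = sin((1−f)δ)/sin δ ≈ 0.388, b = sin(fδ)/sin δ ≈ 0.734.
p = a·p₁ + b·p₂ ≈ (0.342, -0.473, 0.812); φ = arcsin(p_z) ≈ 54.30°, λ = atan2(p_y, p_x) ≈ -54.18°.

≈ lat 54.3°, lon -54.2°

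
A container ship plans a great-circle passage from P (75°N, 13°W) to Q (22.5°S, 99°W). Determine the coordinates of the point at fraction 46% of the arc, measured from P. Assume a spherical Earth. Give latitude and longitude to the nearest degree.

≈ (35°N, 82°W)

Convert each endpoint to a unit vector on the sphere (x = cos φ cos λ, y = cos φ sin λ, z = sin φ).
The central angle between the endpoints is δ = arccos(p₁·p₂) ≈ 1.932 rad (110.7°).
Interpolate at f = 0.46 with slerp weights a = sin((1−f)δ)/sin δ ≈ 0.923, b = sin(fδ)/sin δ ≈ 0.830.
p = a·p₁ + b·p₂ ≈ (0.113, -0.811, 0.574); φ = arcsin(p_z) ≈ 35.06°, λ = atan2(p_y, p_x) ≈ -82.07°.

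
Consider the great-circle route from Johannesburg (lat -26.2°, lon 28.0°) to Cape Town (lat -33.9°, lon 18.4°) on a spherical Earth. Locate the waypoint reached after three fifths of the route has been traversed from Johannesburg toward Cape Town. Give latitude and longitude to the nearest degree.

From cos δ = sin φ₁ sin φ₂ + cos φ₁ cos φ₂ cos Δλ, the central angle is δ ≈ 0.198 rad (11.3°).
Interpolate at f = 3/5 with slerp weights a = sin((1−f)δ)/sin δ ≈ 0.402, b = sin(fδ)/sin δ ≈ 0.603.
p = a·p₁ + b·p₂ ≈ (0.793, 0.327, -0.514); φ = arcsin(p_z) ≈ -30.91°, λ = atan2(p_y, p_x) ≈ 22.42°.

≈ lat -31°, lon 22°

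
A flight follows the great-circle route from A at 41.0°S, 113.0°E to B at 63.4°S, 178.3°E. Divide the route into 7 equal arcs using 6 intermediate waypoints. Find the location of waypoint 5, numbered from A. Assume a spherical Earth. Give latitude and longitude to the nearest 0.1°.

From cos δ = sin φ₁ sin φ₂ + cos φ₁ cos φ₂ cos Δλ, the central angle is δ ≈ 0.756 rad (43.3°).
Interpolate at f = 5/7 with slerp weights a = sin((1−f)δ)/sin δ ≈ 0.312, b = sin(fδ)/sin δ ≈ 0.749.
p = a·p₁ + b·p₂ ≈ (-0.428, 0.227, -0.875); φ = arcsin(p_z) ≈ -61.05°, λ = atan2(p_y, p_x) ≈ 152.04°.

≈ 61.0°S, 152.0°E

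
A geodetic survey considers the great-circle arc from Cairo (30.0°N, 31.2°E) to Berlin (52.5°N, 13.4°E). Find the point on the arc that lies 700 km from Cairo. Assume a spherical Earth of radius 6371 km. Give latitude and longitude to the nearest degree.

≈ (36°N, 28°E)

From cos δ = sin φ₁ sin φ₂ + cos φ₁ cos φ₂ cos Δλ, the central angle is δ ≈ 0.454 rad (26.0°). The total great-circle distance is δ·R ≈ 0.454 × 6371 ≈ 2893 km, so the target fraction is f = 700/2893 ≈ 0.242.
Interpolate at f ≈ 0.242 with slerp weights a = sin((1−f)δ)/sin δ ≈ 0.769, b = sin(fδ)/sin δ ≈ 0.250.
p = a·p₁ + b·p₂ ≈ (0.718, 0.380, 0.583); φ = arcsin(p_z) ≈ 35.66°, λ = atan2(p_y, p_x) ≈ 27.92°.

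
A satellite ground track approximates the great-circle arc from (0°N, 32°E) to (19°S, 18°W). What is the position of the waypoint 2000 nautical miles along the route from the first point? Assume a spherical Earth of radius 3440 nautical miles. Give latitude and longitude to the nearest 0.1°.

Write both endpoints as unit vectors p₁, p₂ with components (cos φ cos λ, cos φ sin λ, sin φ).
The central angle between the endpoints is δ = arccos(p₁·p₂) ≈ 0.918 rad (52.6°). The total great-circle distance is δ·R ≈ 0.918 × 3440 ≈ 3156 nmi, so the target fraction is f = 2000/3156 ≈ 0.634.
Interpolate at f ≈ 0.634 with slerp weights a = sin((1−f)δ)/sin δ ≈ 0.415, b = sin(fδ)/sin δ ≈ 0.692.
p = a·p₁ + b·p₂ ≈ (0.974, 0.018, -0.225); φ = arcsin(p_z) ≈ -13.01°, λ = atan2(p_y, p_x) ≈ 1.06°.

≈ (13.0°S, 1.1°E)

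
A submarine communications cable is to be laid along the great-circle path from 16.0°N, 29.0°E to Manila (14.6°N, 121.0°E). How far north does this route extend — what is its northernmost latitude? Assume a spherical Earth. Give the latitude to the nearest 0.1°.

The great circle lies in the plane with unit normal n̂ = (p₁ × p₂)/|p₁ × p₂|.
Here n̂_z ≈ +0.930; the vertex latitude is φ_max = arccos|n̂_z| ≈ 21.5°.
Check via Clairaut: cos φ_max = |cos φ₁| · sin C = cos(16.0°)·sin(75.4°) ≈ 0.930, again giving ≈ 21.5°.

≈ 21.5°N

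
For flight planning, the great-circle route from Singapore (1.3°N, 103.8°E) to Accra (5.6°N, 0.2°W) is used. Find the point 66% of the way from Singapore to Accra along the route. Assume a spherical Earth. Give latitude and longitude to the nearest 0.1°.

Write both endpoints as unit vectors p₁, p₂ with components (cos φ cos λ, cos φ sin λ, sin φ).
The central angle between the endpoints is δ = arccos(p₁·p₂) ≈ 1.812 rad (103.8°).
Interpolate at f = 0.66 with slerp weights a = sin((1−f)δ)/sin δ ≈ 0.595, b = sin(fδ)/sin δ ≈ 0.958.
p = a·p₁ + b·p₂ ≈ (0.812, 0.574, 0.107); φ = arcsin(p_z) ≈ 6.14°, λ = atan2(p_y, p_x) ≈ 35.28°.

≈ 6.1°N, 35.3°E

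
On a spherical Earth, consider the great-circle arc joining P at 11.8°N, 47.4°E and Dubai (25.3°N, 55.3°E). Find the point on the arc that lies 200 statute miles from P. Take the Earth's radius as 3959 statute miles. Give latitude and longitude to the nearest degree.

Write both endpoints as unit vectors p₁, p₂ with components (cos φ cos λ, cos φ sin λ, sin φ).
The central angle between the endpoints is δ = arccos(p₁·p₂) ≈ 0.269 rad (15.4°). The total great-circle distance is δ·R ≈ 0.269 × 3959 ≈ 1066 mi, so the target fraction is f = 200/1066 ≈ 0.188.
Interpolate at f ≈ 0.188 with slerp weights a = sin((1−f)δ)/sin δ ≈ 0.816, b = sin(fδ)/sin δ ≈ 0.190.
p = a·p₁ + b·p₂ ≈ (0.638, 0.729, 0.248); φ = arcsin(p_z) ≈ 14.36°, λ = atan2(p_y, p_x) ≈ 48.80°.

≈ 14°N, 49°E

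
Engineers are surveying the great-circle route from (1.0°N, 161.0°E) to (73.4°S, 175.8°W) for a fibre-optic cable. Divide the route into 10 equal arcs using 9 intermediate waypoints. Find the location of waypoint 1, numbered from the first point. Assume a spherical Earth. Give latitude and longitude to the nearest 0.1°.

≈ (6.5°S, 161.9°E)

Write both endpoints as unit vectors p₁, p₂ with components (cos φ cos λ, cos φ sin λ, sin φ).
The central angle between the endpoints is δ = arccos(p₁·p₂) ≈ 1.322 rad (75.8°).
Interpolate at f = 1/10 with slerp weights a = sin((1−f)δ)/sin δ ≈ 0.958, b = sin(fδ)/sin δ ≈ 0.136.
p = a·p₁ + b·p₂ ≈ (-0.944, 0.309, -0.114); φ = arcsin(p_z) ≈ -6.53°, λ = atan2(p_y, p_x) ≈ 161.88°.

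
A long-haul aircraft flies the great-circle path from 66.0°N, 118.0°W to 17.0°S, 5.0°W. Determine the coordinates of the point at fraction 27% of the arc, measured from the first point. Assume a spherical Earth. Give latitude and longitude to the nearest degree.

≈ 57°N, 53°W

The haversine formula gives a central angle δ ≈ 2.003 rad (114.8°) between the endpoints.
Interpolate at f = 0.27 with slerp weights a = sin((1−f)δ)/sin δ ≈ 1.095, b = sin(fδ)/sin δ ≈ 0.567.
p = a·p₁ + b·p₂ ≈ (0.331, -0.440, 0.834); φ = arcsin(p_z) ≈ 56.56°, λ = atan2(p_y, p_x) ≈ -53.06°.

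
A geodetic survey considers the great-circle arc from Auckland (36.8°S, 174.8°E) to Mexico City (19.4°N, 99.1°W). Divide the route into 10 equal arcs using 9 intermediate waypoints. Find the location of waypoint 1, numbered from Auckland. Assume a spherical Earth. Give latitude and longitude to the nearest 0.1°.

≈ 33.2°S, 174.0°W

Write both endpoints as unit vectors p₁, p₂ with components (cos φ cos λ, cos φ sin λ, sin φ).
The central angle between the endpoints is δ = arccos(p₁·p₂) ≈ 1.719 rad (98.5°).
Interpolate at f = 1/10 with slerp weights a = sin((1−f)δ)/sin δ ≈ 1.011, b = sin(fδ)/sin δ ≈ 0.173.
p = a·p₁ + b·p₂ ≈ (-0.832, -0.088, -0.548); φ = arcsin(p_z) ≈ -33.23°, λ = atan2(p_y, p_x) ≈ -173.98°.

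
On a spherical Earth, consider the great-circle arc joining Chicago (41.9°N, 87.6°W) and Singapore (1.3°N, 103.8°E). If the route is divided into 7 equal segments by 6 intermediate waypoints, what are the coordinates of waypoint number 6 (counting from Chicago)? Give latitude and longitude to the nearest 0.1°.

≈ (20.2°N, 108.1°E)

Write both endpoints as unit vectors p₁, p₂ with components (cos φ cos λ, cos φ sin λ, sin φ).
The central angle between the endpoints is δ = arccos(p₁·p₂) ≈ 2.366 rad (135.6°).
Interpolate at f = 6/7 with slerp weights a = sin((1−f)δ)/sin δ ≈ 0.474, b = sin(fδ)/sin δ ≈ 1.282.
p = a·p₁ + b·p₂ ≈ (-0.291, 0.892, 0.346); φ = arcsin(p_z) ≈ 20.22°, λ = atan2(p_y, p_x) ≈ 108.06°.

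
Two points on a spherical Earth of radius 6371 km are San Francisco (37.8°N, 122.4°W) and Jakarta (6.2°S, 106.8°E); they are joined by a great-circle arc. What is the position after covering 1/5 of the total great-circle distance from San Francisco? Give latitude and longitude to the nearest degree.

≈ 43°N, 155°W

Convert each endpoint to a unit vector on the sphere (x = cos φ cos λ, y = cos φ sin λ, z = sin φ).
The central angle between the endpoints is δ = arccos(p₁·p₂) ≈ 2.189 rad (125.4°).
Interpolate at f = 1/5 with slerp weights a = sin((1−f)δ)/sin δ ≈ 1.207, b = sin(fδ)/sin δ ≈ 0.520.
p = a·p₁ + b·p₂ ≈ (-0.661, -0.310, 0.684); φ = arcsin(p_z) ≈ 43.13°, λ = atan2(p_y, p_x) ≈ -154.84°.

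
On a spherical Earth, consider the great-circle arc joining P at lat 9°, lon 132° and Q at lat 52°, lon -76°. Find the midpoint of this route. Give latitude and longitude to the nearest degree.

≈ lat 61°, lon 165°

Write both endpoints as unit vectors p₁, p₂ with components (cos φ cos λ, cos φ sin λ, sin φ).
The central angle between the endpoints is δ = arccos(p₁·p₂) ≈ 1.997 rad (114.4°).
Interpolate at f = 1/2 with slerp weights a = sin((1−f)δ)/sin δ ≈ 0.923, b = sin(fδ)/sin δ ≈ 0.923.
p = a·p₁ + b·p₂ ≈ (-0.473, 0.126, 0.872); φ = arcsin(p_z) ≈ 60.71°, λ = atan2(p_y, p_x) ≈ 165.06°.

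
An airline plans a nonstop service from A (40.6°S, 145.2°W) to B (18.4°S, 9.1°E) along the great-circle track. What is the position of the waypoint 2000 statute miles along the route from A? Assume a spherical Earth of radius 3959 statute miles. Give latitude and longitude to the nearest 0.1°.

Write both endpoints as unit vectors p₁, p₂ with components (cos φ cos λ, cos φ sin λ, sin φ).
The central angle between the endpoints is δ = arccos(p₁·p₂) ≈ 2.031 rad (116.3°). The total great-circle distance is δ·R ≈ 2.031 × 3959 ≈ 8039 mi, so the target fraction is f = 2000/8039 ≈ 0.249.
Interpolate at f ≈ 0.249 with slerp weights a = sin((1−f)δ)/sin δ ≈ 1.115, b = sin(fδ)/sin δ ≈ 0.540.
p = a·p₁ + b·p₂ ≈ (-0.189, -0.402, -0.896); φ = arcsin(p_z) ≈ -63.63°, λ = atan2(p_y, p_x) ≈ -115.18°.

≈ (63.6°S, 115.2°W)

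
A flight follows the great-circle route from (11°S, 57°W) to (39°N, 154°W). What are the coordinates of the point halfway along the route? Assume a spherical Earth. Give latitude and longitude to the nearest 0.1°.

Write both endpoints as unit vectors p₁, p₂ with components (cos φ cos λ, cos φ sin λ, sin φ).
The central angle between the endpoints is δ = arccos(p₁·p₂) ≈ 1.785 rad (102.3°).
Interpolate at f = 1/2 with slerp weights a = sin((1−f)δ)/sin δ ≈ 0.797, b = sin(fδ)/sin δ ≈ 0.797.
p = a·p₁ + b·p₂ ≈ (-0.131, -0.928, 0.350); φ = arcsin(p_z) ≈ 20.46°, λ = atan2(p_y, p_x) ≈ -98.01°.

≈ (20.5°N, 98.0°W)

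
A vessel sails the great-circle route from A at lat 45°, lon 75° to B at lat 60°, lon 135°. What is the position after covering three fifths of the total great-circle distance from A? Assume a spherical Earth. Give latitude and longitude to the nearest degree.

Convert each endpoint to a unit vector on the sphere (x = cos φ cos λ, y = cos φ sin λ, z = sin φ).
The central angle between the endpoints is δ = arccos(p₁·p₂) ≈ 0.661 rad (37.9°).
Interpolate at f = 3/5 with slerp weights a = sin((1−f)δ)/sin δ ≈ 0.426, b = sin(fδ)/sin δ ≈ 0.629.
p = a·p₁ + b·p₂ ≈ (-0.145, 0.513, 0.846); φ = arcsin(p_z) ≈ 57.78°, λ = atan2(p_y, p_x) ≈ 105.73°.

≈ lat 58°, lon 106°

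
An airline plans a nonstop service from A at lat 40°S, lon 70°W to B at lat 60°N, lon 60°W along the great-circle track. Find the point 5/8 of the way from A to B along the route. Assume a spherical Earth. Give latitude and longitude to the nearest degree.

Convert each endpoint to a unit vector on the sphere (x = cos φ cos λ, y = cos φ sin λ, z = sin φ).
The central angle between the endpoints is δ = arccos(p₁·p₂) ≈ 1.751 rad (100.3°).
Interpolate at f = 5/8 with slerp weights a = sin((1−f)δ)/sin δ ≈ 0.621, b = sin(fδ)/sin δ ≈ 0.903.
p = a·p₁ + b·p₂ ≈ (0.388, -0.838, 0.383); φ = arcsin(p_z) ≈ 22.55°, λ = atan2(p_y, p_x) ≈ -65.13°.

≈ lat 23°N, lon 65°W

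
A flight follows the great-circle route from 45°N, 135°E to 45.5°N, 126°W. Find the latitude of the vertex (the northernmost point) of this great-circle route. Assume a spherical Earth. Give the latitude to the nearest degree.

≈ 57°N

The great circle lies in the plane with unit normal n̂ = (p₁ × p₂)/|p₁ × p₂|.
Here n̂_z ≈ +0.541; the vertex latitude is φ_max = arccos|n̂_z| ≈ 57.2°.
Check via Clairaut: cos φ_max = |cos φ₁| · sin C = cos(45.0°)·sin(50.0°) ≈ 0.541, again giving ≈ 57.2°.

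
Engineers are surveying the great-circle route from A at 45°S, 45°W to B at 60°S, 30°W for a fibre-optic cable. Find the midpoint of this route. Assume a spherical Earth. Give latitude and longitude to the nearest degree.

≈ 53°S, 39°W

From cos δ = sin φ₁ sin φ₂ + cos φ₁ cos φ₂ cos Δλ, the central angle is δ ≈ 0.305 rad (17.5°).
Interpolate at f = 1/2 with slerp weights a = sin((1−f)δ)/sin δ ≈ 0.506, b = sin(fδ)/sin δ ≈ 0.506.
p = a·p₁ + b·p₂ ≈ (0.472, -0.379, -0.796); φ = arcsin(p_z) ≈ -52.73°, λ = atan2(p_y, p_x) ≈ -38.79°.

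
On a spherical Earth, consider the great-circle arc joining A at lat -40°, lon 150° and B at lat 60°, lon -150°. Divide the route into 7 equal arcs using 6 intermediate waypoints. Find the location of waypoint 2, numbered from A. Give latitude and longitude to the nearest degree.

≈ lat -11°, lon 164°

Convert each endpoint to a unit vector on the sphere (x = cos φ cos λ, y = cos φ sin λ, z = sin φ).
The central angle between the endpoints is δ = arccos(p₁·p₂) ≈ 1.945 rad (111.4°).
Interpolate at f = 2/7 with slerp weights a = sin((1−f)δ)/sin δ ≈ 1.056, b = sin(fδ)/sin δ ≈ 0.567.
p = a·p₁ + b·p₂ ≈ (-0.946, 0.263, -0.188); φ = arcsin(p_z) ≈ -10.86°, λ = atan2(p_y, p_x) ≈ 164.47°.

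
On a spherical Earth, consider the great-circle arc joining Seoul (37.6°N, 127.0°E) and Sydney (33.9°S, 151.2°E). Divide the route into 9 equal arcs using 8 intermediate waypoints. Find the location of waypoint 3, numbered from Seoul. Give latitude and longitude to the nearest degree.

≈ (14°N, 136°E)

Write both endpoints as unit vectors p₁, p₂ with components (cos φ cos λ, cos φ sin λ, sin φ).
The central angle between the endpoints is δ = arccos(p₁·p₂) ≈ 1.308 rad (75.0°).
Interpolate at f = 3/9 with slerp weights a = sin((1−f)δ)/sin δ ≈ 0.793, b = sin(fδ)/sin δ ≈ 0.437.
p = a·p₁ + b·p₂ ≈ (-0.696, 0.677, 0.240); φ = arcsin(p_z) ≈ 13.88°, λ = atan2(p_y, p_x) ≈ 135.82°.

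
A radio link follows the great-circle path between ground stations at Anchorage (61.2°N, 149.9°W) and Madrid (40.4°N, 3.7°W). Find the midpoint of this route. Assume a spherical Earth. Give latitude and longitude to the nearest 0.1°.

The haversine formula gives a central angle δ ≈ 1.305 rad (74.7°) between the endpoints.
Interpolate at f = 1/2 with slerp weights a = sin((1−f)δ)/sin δ ≈ 0.629, b = sin(fδ)/sin δ ≈ 0.629.
p = a·p₁ + b·p₂ ≈ (0.216, -0.183, 0.959); φ = arcsin(p_z) ≈ 73.56°, λ = atan2(p_y, p_x) ≈ -40.27°.

≈ (73.6°N, 40.3°W)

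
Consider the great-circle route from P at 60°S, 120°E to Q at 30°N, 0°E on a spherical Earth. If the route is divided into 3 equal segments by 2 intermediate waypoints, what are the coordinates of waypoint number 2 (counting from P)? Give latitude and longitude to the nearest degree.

≈ 7°S, 23°E

Convert each endpoint to a unit vector on the sphere (x = cos φ cos λ, y = cos φ sin λ, z = sin φ).
The central angle between the endpoints is δ = arccos(p₁·p₂) ≈ 2.278 rad (130.5°).
Interpolate at f = 2/3 with slerp weights a = sin((1−f)δ)/sin δ ≈ 0.905, b = sin(fδ)/sin δ ≈ 1.313.
p = a·p₁ + b·p₂ ≈ (0.911, 0.392, -0.127); φ = arcsin(p_z) ≈ -7.32°, λ = atan2(p_y, p_x) ≈ 23.28°.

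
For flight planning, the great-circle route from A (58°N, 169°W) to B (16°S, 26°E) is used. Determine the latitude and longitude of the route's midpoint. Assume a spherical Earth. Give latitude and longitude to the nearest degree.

≈ (51°N, 43°E)

Convert each endpoint to a unit vector on the sphere (x = cos φ cos λ, y = cos φ sin λ, z = sin φ).
The central angle between the endpoints is δ = arccos(p₁·p₂) ≈ 2.383 rad (136.5°).
Interpolate at f = 1/2 with slerp weights a = sin((1−f)δ)/sin δ ≈ 1.350, b = sin(fδ)/sin δ ≈ 1.350.
p = a·p₁ + b·p₂ ≈ (0.464, 0.432, 0.773); φ = arcsin(p_z) ≈ 50.62°, λ = atan2(p_y, p_x) ≈ 42.97°.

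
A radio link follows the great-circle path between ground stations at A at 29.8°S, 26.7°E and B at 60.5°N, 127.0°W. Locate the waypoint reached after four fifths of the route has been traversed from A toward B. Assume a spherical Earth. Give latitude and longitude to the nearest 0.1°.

Convert each endpoint to a unit vector on the sphere (x = cos φ cos λ, y = cos φ sin λ, z = sin φ).
The central angle between the endpoints is δ = arccos(p₁·p₂) ≈ 2.525 rad (144.6°).
Interpolate at f = 4/5 with slerp weights a = sin((1−f)δ)/sin δ ≈ 0.836, b = sin(fδ)/sin δ ≈ 1.557.
p = a·p₁ + b·p₂ ≈ (0.187, -0.286, 0.940); φ = arcsin(p_z) ≈ 70.01°, λ = atan2(p_y, p_x) ≈ -56.90°.

≈ 70.0°N, 56.9°W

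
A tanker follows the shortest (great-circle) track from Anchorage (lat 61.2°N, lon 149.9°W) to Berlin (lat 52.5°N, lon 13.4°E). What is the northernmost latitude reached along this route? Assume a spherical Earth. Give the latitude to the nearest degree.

The great circle lies in the plane with unit normal n̂ = (p₁ × p₂)/|p₁ × p₂|.
Here n̂_z ≈ +0.093; the vertex latitude is φ_max = arccos|n̂_z| ≈ 84.7°.
Check via Clairaut: cos φ_max = |cos φ₁| · sin C = cos(61.2°)·sin(11.1°) ≈ 0.093, again giving ≈ 84.7°.

≈ 85°N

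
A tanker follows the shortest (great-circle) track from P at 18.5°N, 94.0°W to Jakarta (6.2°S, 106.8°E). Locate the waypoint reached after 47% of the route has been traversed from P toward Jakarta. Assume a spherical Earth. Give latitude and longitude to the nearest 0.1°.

≈ 31.7°N, 175.6°W

Convert each endpoint to a unit vector on the sphere (x = cos φ cos λ, y = cos φ sin λ, z = sin φ).
The central angle between the endpoints is δ = arccos(p₁·p₂) ≈ 2.728 rad (156.3°).
Interpolate at f = 0.47 with slerp weights a = sin((1−f)δ)/sin δ ≈ 2.468, b = sin(fδ)/sin δ ≈ 2.384.
p = a·p₁ + b·p₂ ≈ (-0.848, -0.065, 0.525); φ = arcsin(p_z) ≈ 31.70°, λ = atan2(p_y, p_x) ≈ -175.59°.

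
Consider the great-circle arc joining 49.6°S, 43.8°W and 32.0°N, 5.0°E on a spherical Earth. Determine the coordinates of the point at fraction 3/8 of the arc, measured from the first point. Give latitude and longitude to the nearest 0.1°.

Convert each endpoint to a unit vector on the sphere (x = cos φ cos λ, y = cos φ sin λ, z = sin φ).
The central angle between the endpoints is δ = arccos(p₁·p₂) ≈ 1.612 rad (92.4°).
Interpolate at f = 3/8 with slerp weights a = sin((1−f)δ)/sin δ ≈ 0.846, b = sin(fδ)/sin δ ≈ 0.569.
p = a·p₁ + b·p₂ ≈ (0.877, -0.338, -0.343); φ = arcsin(p_z) ≈ -20.06°, λ = atan2(p_y, p_x) ≈ -21.06°.

≈ 20.1°S, 21.1°W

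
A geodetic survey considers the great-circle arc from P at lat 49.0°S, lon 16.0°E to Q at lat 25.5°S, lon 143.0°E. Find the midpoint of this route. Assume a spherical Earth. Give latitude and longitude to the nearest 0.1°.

≈ lat 58.4°S, lon 97.1°E

From cos δ = sin φ₁ sin φ₂ + cos φ₁ cos φ₂ cos Δλ, the central angle is δ ≈ 1.602 rad (91.8°).
Interpolate at f = 1/2 with slerp weights a = sin((1−f)δ)/sin δ ≈ 0.718, b = sin(fδ)/sin δ ≈ 0.718.
p = a·p₁ + b·p₂ ≈ (-0.065, 0.520, -0.852); φ = arcsin(p_z) ≈ -58.38°, λ = atan2(p_y, p_x) ≈ 97.10°.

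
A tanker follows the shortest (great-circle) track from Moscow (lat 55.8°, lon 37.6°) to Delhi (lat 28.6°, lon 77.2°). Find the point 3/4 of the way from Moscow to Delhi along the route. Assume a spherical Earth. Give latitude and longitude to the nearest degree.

≈ lat 36°, lon 70°

From cos δ = sin φ₁ sin φ₂ + cos φ₁ cos φ₂ cos Δλ, the central angle is δ ≈ 0.682 rad (39.1°).
Interpolate at f = 3/4 with slerp weights a = sin((1−f)δ)/sin δ ≈ 0.269, b = sin(fδ)/sin δ ≈ 0.777.
p = a·p₁ + b·p₂ ≈ (0.271, 0.757, 0.594); φ = arcsin(p_z) ≈ 36.47°, λ = atan2(p_y, p_x) ≈ 70.31°.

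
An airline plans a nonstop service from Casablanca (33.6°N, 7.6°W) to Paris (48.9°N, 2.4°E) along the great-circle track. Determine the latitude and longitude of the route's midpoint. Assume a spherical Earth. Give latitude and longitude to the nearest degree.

≈ (41°N, 3°W)

From cos δ = sin φ₁ sin φ₂ + cos φ₁ cos φ₂ cos Δλ, the central angle is δ ≈ 0.297 rad (17.0°).
Interpolate at f = 1/2 with slerp weights a = sin((1−f)δ)/sin δ ≈ 0.506, b = sin(fδ)/sin δ ≈ 0.506.
p = a·p₁ + b·p₂ ≈ (0.749, -0.042, 0.661); φ = arcsin(p_z) ≈ 41.36°, λ = atan2(p_y, p_x) ≈ -3.19°.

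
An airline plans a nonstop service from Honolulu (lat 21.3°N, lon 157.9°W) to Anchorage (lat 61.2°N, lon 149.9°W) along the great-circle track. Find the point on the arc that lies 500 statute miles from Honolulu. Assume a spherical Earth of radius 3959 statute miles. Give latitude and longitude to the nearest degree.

≈ lat 28°N, lon 157°W

Convert each endpoint to a unit vector on the sphere (x = cos φ cos λ, y = cos φ sin λ, z = sin φ).
The central angle between the endpoints is δ = arccos(p₁·p₂) ≈ 0.703 rad (40.3°). The total great-circle distance is δ·R ≈ 0.703 × 3959 ≈ 2784 mi, so the target fraction is f = 500/2784 ≈ 0.180.
Interpolate at f ≈ 0.180 with slerp weights a = sin((1−f)δ)/sin δ ≈ 0.843, b = sin(fδ)/sin δ ≈ 0.195.
p = a·p₁ + b·p₂ ≈ (-0.809, -0.343, 0.477); φ = arcsin(p_z) ≈ 28.49°, λ = atan2(p_y, p_x) ≈ -157.05°.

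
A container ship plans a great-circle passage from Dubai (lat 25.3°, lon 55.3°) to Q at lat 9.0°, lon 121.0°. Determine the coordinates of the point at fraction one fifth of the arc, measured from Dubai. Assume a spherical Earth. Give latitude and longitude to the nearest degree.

≈ lat 24°, lon 69°

Convert each endpoint to a unit vector on the sphere (x = cos φ cos λ, y = cos φ sin λ, z = sin φ).
The central angle between the endpoints is δ = arccos(p₁·p₂) ≈ 1.122 rad (64.3°).
Interpolate at f = 1/5 with slerp weights a = sin((1−f)δ)/sin δ ≈ 0.868, b = sin(fδ)/sin δ ≈ 0.247.
p = a·p₁ + b·p₂ ≈ (0.321, 0.854, 0.409); φ = arcsin(p_z) ≈ 24.17°, λ = atan2(p_y, p_x) ≈ 69.40°.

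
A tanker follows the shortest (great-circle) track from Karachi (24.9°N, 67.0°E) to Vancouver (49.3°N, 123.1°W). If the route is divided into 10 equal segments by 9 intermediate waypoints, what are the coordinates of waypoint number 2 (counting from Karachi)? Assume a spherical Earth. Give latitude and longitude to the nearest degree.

The haversine formula gives a central angle δ ≈ 1.837 rad (105.3°) between the endpoints.
Interpolate at f = 2/10 with slerp weights a = sin((1−f)δ)/sin δ ≈ 1.031, b = sin(fδ)/sin δ ≈ 0.372.
p = a·p₁ + b·p₂ ≈ (0.233, 0.658, 0.716); φ = arcsin(p_z) ≈ 45.76°, λ = atan2(p_y, p_x) ≈ 70.50°.

≈ (46°N, 70°E)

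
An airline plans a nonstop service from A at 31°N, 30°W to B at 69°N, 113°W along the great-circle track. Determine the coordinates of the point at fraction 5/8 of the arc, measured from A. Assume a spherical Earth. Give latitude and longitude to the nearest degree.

Write both endpoints as unit vectors p₁, p₂ with components (cos φ cos λ, cos φ sin λ, sin φ).
The central angle between the endpoints is δ = arccos(p₁·p₂) ≈ 1.026 rad (58.8°).
Interpolate at f = 5/8 with slerp weights a = sin((1−f)δ)/sin δ ≈ 0.439, b = sin(fδ)/sin δ ≈ 0.699.
p = a·p₁ + b·p₂ ≈ (0.228, -0.419, 0.879); φ = arcsin(p_z) ≈ 61.52°, λ = atan2(p_y, p_x) ≈ -61.45°.

≈ 62°N, 61°W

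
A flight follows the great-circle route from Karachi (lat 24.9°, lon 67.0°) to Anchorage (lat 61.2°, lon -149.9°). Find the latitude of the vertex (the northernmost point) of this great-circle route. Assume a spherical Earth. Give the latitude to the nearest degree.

≈ 75°

The great circle lies in the plane with unit normal n̂ = (p₁ × p₂)/|p₁ × p₂|.
Here n̂_z ≈ +0.262; the vertex latitude is φ_max = arccos|n̂_z| ≈ 74.8°.
Check via Clairaut: cos φ_max = |cos φ₁| · sin C = cos(24.9°)·sin(16.8°) ≈ 0.262, again giving ≈ 74.8°.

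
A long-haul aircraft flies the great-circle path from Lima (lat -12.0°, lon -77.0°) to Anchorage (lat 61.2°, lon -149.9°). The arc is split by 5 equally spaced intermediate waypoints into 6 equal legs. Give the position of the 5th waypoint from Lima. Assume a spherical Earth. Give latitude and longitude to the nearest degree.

≈ lat 53°, lon -125°

From cos δ = sin φ₁ sin φ₂ + cos φ₁ cos φ₂ cos Δλ, the central angle is δ ≈ 1.614 rad (92.5°).
Interpolate at f = 5/6 with slerp weights a = sin((1−f)δ)/sin δ ≈ 0.266, b = sin(fδ)/sin δ ≈ 0.976.
p = a·p₁ + b·p₂ ≈ (-0.348, -0.489, 0.800); φ = arcsin(p_z) ≈ 53.09°, λ = atan2(p_y, p_x) ≈ -125.43°.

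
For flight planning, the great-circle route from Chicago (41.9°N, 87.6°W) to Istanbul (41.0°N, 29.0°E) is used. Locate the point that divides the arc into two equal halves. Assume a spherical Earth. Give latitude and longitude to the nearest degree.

Convert each endpoint to a unit vector on the sphere (x = cos φ cos λ, y = cos φ sin λ, z = sin φ).
The central angle between the endpoints is δ = arccos(p₁·p₂) ≈ 1.383 rad (79.2°).
Interpolate at f = 1/2 with slerp weights a = sin((1−f)δ)/sin δ ≈ 0.649, b = sin(fδ)/sin δ ≈ 0.649.
p = a·p₁ + b·p₂ ≈ (0.449, -0.245, 0.859); φ = arcsin(p_z) ≈ 59.25°, λ = atan2(p_y, p_x) ≈ -28.66°.

≈ (59°N, 29°W)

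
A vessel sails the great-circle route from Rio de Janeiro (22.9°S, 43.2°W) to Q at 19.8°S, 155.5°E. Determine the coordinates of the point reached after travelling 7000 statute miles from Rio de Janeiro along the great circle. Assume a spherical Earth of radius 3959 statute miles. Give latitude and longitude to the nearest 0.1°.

From cos δ = sin φ₁ sin φ₂ + cos φ₁ cos φ₂ cos Δλ, the central angle is δ ≈ 2.331 rad (133.6°). The total great-circle distance is δ·R ≈ 2.331 × 3959 ≈ 9229 mi, so the target fraction is f = 7000/9229 ≈ 0.758.
Interpolate at f ≈ 0.758 with slerp weights a = sin((1−f)δ)/sin δ ≈ 0.737, b = sin(fδ)/sin δ ≈ 1.353.
p = a·p₁ + b·p₂ ≈ (-0.664, 0.064, -0.745); φ = arcsin(p_z) ≈ -48.16°, λ = atan2(p_y, p_x) ≈ 174.53°.

≈ 48.2°S, 174.5°E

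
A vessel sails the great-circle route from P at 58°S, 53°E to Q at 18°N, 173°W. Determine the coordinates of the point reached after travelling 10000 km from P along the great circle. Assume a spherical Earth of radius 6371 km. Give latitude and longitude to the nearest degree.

≈ 15°S, 169°E

The haversine formula gives a central angle δ ≈ 2.230 rad (127.7°) between the endpoints. The total great-circle distance is δ·R ≈ 2.230 × 6371 ≈ 14205 km, so the target fraction is f = 10000/14205 ≈ 0.704.
Interpolate at f ≈ 0.704 with slerp weights a = sin((1−f)δ)/sin δ ≈ 0.775, b = sin(fδ)/sin δ ≈ 1.265.
p = a·p₁ + b·p₂ ≈ (-0.947, 0.182, -0.267); φ = arcsin(p_z) ≈ -15.47°, λ = atan2(p_y, p_x) ≈ 169.14°.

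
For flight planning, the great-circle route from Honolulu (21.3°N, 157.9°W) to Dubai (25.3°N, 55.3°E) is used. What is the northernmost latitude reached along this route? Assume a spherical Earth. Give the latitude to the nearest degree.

≈ 56°N

The great circle lies in the plane with unit normal n̂ = (p₁ × p₂)/|p₁ × p₂|.
Here n̂_z ≈ -0.552; the vertex latitude is φ_max = arccos|n̂_z| ≈ 56.5°.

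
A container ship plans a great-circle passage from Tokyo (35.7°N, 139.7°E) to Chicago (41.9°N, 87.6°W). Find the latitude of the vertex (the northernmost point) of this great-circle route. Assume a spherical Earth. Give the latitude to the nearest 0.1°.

≈ 63.6°N

The great circle lies in the plane with unit normal n̂ = (p₁ × p₂)/|p₁ × p₂|.
Here n̂_z ≈ +0.444; the vertex latitude is φ_max = arccos|n̂_z| ≈ 63.6°.
Check via Clairaut: cos φ_max = |cos φ₁| · sin C = cos(35.7°)·sin(33.2°) ≈ 0.444, again giving ≈ 63.6°.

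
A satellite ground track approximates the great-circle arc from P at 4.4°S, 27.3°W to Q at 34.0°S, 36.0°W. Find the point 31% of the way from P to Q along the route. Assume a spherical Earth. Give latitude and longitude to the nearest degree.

Write both endpoints as unit vectors p₁, p₂ with components (cos φ cos λ, cos φ sin λ, sin φ).
The central angle between the endpoints is δ = arccos(p₁·p₂) ≈ 0.536 rad (30.7°).
Interpolate at f = 0.31 with slerp weights a = sin((1−f)δ)/sin δ ≈ 0.708, b = sin(fδ)/sin δ ≈ 0.324.
p = a·p₁ + b·p₂ ≈ (0.844, -0.481, -0.235); φ = arcsin(p_z) ≈ -13.61°, λ = atan2(p_y, p_x) ≈ -29.69°.

≈ 14°S, 30°W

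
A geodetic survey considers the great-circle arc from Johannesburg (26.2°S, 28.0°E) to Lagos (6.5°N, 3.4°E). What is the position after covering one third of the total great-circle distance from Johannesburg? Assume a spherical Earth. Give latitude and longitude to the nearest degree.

From cos δ = sin φ₁ sin φ₂ + cos φ₁ cos φ₂ cos Δλ, the central angle is δ ≈ 0.707 rad (40.5°).
Interpolate at f = 1/3 with slerp weights a = sin((1−f)δ)/sin δ ≈ 0.699, b = sin(fδ)/sin δ ≈ 0.359.
p = a·p₁ + b·p₂ ≈ (0.910, 0.316, -0.268); φ = arcsin(p_z) ≈ -15.54°, λ = atan2(p_y, p_x) ≈ 19.12°.

≈ (16°S, 19°E)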